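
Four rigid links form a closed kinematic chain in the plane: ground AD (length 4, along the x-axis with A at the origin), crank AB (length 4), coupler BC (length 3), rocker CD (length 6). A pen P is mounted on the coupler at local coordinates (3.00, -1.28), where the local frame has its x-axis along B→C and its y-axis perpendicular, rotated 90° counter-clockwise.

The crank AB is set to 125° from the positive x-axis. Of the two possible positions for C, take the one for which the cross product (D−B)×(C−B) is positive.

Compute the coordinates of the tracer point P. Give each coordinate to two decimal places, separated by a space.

A=(0,0), D=(4.00,0)
B = A + 4.00·(cos125°, sin125°) = (-2.2943, 3.2766)
|BD| = 7.0961
circle(B,3.00) ∩ circle(D,6.00): a=1.6456, h=2.5084
  candidates: C₊=(0.3236,4.7417) cross=17.800; C₋=(-1.9929,0.2918) cross=-17.800
  mode + wants cross > 0 → take C=(0.3236,4.7417) (cross=17.800)
ex = (C−B)/|BC| = (0.8726,0.4884); ey = (-0.4884,0.8726)
P = B + 3.00·ex + -1.28·ey = (0.9487,3.6248)

0.95 3.62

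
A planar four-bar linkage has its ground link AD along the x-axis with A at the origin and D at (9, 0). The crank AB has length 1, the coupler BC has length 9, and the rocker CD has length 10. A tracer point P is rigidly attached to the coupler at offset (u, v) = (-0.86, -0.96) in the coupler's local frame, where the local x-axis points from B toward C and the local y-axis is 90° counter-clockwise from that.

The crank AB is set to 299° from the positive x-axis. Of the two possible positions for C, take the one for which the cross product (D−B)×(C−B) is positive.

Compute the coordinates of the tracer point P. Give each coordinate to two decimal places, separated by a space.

1.19 -1.95

A=(0,0), D=(9.00,0)
B = A + 1.00·(cos299°, sin299°) = (0.4848, -0.8746)
|BD| = 8.5600
circle(B,9.00) ∩ circle(D,10.00): a=3.1702, h=8.4232
  candidates: C₊=(2.7778,7.8284) cross=72.102; C₋=(4.4990,-8.9298) cross=-72.102
  mode + wants cross > 0 → take C=(2.7778,7.8284) (cross=72.102)
ex = (C−B)/|BC| = (0.2548,0.9670); ey = (-0.9670,0.2548)
P = B + -0.86·ex + -0.96·ey = (1.1940,-1.9508)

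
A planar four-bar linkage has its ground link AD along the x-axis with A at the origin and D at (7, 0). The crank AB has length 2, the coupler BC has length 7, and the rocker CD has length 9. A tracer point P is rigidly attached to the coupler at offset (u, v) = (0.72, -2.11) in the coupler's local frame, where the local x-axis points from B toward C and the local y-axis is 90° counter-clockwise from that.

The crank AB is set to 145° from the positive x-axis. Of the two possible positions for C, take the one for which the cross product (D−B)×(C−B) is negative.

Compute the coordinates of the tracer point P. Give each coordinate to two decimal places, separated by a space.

-3.52 -0.05

A=(0,0), D=(7.00,0)
B = A + 2.00·(cos145°, sin145°) = (-1.6383, 1.1472)
|BD| = 8.7141
circle(B,7.00) ∩ circle(D,9.00): a=2.5210, h=6.5303
  candidates: C₊=(1.7204,7.2887) cross=56.906; C₋=(0.0011,-5.6582) cross=-56.906
  mode - wants cross < 0 → take C=(0.0011,-5.6582) (cross=-56.906)
ex = (C−B)/|BC| = (0.2342,-0.9722); ey = (0.9722,0.2342)
P = B + 0.72·ex + -2.11·ey = (-3.5210,-0.0470)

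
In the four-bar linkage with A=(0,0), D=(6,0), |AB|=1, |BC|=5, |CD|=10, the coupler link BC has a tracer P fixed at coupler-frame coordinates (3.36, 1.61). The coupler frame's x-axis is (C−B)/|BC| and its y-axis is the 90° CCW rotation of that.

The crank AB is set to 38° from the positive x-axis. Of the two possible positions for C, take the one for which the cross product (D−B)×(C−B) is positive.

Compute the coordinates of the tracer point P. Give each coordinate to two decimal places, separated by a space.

A=(0,0), D=(6.00,0)
B = A + 1.00·(cos38°, sin38°) = (0.7880, 0.6157)
|BD| = 5.2482
circle(B,5.00) ∩ circle(D,10.00): a=-4.5212, h=2.1352
  candidates: C₊=(-3.4515,3.2665) cross=11.206; C₋=(-3.9524,-0.9744) cross=-11.206
  mode + wants cross > 0 → take C=(-3.4515,3.2665) (cross=11.206)
ex = (C−B)/|BC| = (-0.8479,0.5302); ey = (-0.5302,-0.8479)
P = B + 3.36·ex + 1.61·ey = (-2.9145,1.0319)

-2.91 1.03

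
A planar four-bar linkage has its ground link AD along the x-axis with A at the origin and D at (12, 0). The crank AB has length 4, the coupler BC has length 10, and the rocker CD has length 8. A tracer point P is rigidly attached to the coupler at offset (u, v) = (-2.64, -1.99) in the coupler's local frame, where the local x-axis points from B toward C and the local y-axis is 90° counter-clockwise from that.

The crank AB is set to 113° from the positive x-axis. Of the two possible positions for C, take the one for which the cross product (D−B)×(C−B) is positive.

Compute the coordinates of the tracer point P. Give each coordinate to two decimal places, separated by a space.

A=(0,0), D=(12.00,0)
B = A + 4.00·(cos113°, sin113°) = (-1.5629, 3.6820)
|BD| = 14.0538
circle(B,10.00) ∩ circle(D,8.00): a=8.3077, h=5.5662
  candidates: C₊=(7.9129,6.8772) cross=78.226; C₋=(4.9963,-3.8663) cross=-78.226
  mode + wants cross > 0 → take C=(7.9129,6.8772) (cross=78.226)
ex = (C−B)/|BC| = (0.9476,0.3195); ey = (-0.3195,0.9476)
P = B + -2.64·ex + -1.99·ey = (-3.4287,0.9528)

-3.43 0.95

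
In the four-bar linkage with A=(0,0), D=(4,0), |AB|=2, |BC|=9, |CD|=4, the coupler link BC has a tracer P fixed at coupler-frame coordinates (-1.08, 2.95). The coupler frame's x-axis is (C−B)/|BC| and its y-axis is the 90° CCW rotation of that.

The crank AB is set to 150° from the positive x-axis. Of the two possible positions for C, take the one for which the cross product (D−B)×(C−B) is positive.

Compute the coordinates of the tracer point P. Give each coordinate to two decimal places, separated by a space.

A=(0,0), D=(4.00,0)
B = A + 2.00·(cos150°, sin150°) = (-1.7321, 1.0000)
|BD| = 5.8186
circle(B,9.00) ∩ circle(D,4.00): a=8.4948, h=2.9729
  candidates: C₊=(7.1473,2.4687) cross=17.298; C₋=(6.1255,-3.3886) cross=-17.298
  mode + wants cross > 0 → take C=(7.1473,2.4687) (cross=17.298)
ex = (C−B)/|BC| = (0.9866,0.1632); ey = (-0.1632,0.9866)
P = B + -1.08·ex + 2.95·ey = (-3.2790,3.7342)

-3.28 3.73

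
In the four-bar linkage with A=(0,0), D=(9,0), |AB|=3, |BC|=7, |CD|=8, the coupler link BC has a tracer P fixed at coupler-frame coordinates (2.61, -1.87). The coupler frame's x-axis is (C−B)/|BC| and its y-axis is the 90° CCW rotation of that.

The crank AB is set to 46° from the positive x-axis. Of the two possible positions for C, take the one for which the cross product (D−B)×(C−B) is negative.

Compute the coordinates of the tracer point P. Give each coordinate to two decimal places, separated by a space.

0.42 -0.59

A=(0,0), D=(9.00,0)
B = A + 3.00·(cos46°, sin46°) = (2.0840, 2.1580)
|BD| = 7.2449
circle(B,7.00) ∩ circle(D,8.00): a=2.5872, h=6.5043
  candidates: C₊=(6.4912,7.5964) cross=47.123; C₋=(2.6163,-4.8217) cross=-47.123
  mode - wants cross < 0 → take C=(2.6163,-4.8217) (cross=-47.123)
ex = (C−B)/|BC| = (0.0761,-0.9971); ey = (0.9971,0.0761)
P = B + 2.61·ex + -1.87·ey = (0.4179,-0.5866)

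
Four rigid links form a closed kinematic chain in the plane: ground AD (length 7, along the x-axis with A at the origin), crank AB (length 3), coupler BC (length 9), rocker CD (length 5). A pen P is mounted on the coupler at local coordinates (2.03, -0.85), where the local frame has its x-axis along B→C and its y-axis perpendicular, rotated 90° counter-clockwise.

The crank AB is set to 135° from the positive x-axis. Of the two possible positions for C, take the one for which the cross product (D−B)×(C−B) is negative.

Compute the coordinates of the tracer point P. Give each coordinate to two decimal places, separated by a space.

-1.27 0.09

A=(0,0), D=(7.00,0)
B = A + 3.00·(cos135°, sin135°) = (-2.1213, 2.1213)
|BD| = 9.3647
circle(B,9.00) ∩ circle(D,5.00): a=7.6723, h=4.7049
  candidates: C₊=(6.4173,4.9659) cross=44.060; C₋=(4.2858,-4.1992) cross=-44.060
  mode - wants cross < 0 → take C=(4.2858,-4.1992) (cross=-44.060)
ex = (C−B)/|BC| = (0.7119,-0.7023); ey = (0.7023,0.7119)
P = B + 2.03·ex + -0.85·ey = (-1.2731,0.0906)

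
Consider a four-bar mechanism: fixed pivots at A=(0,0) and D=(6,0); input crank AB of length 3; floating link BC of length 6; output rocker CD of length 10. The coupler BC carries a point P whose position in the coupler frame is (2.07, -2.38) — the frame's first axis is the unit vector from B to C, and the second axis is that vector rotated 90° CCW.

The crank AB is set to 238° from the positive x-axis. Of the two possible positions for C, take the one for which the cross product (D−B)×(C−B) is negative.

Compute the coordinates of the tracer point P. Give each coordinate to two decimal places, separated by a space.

A=(0,0), D=(6.00,0)
B = A + 3.00·(cos238°, sin238°) = (-1.5898, -2.5441)
|BD| = 8.0048
circle(B,6.00) ∩ circle(D,10.00): a=0.0048, h=6.0000
  candidates: C₊=(-3.4922,3.1463) cross=48.029; C₋=(0.3218,-8.2315) cross=-48.029
  mode - wants cross < 0 → take C=(0.3218,-8.2315) (cross=-48.029)
ex = (C−B)/|BC| = (0.3186,-0.9479); ey = (0.9479,0.3186)
P = B + 2.07·ex + -2.38·ey = (-3.1863,-5.2645)

-3.19 -5.26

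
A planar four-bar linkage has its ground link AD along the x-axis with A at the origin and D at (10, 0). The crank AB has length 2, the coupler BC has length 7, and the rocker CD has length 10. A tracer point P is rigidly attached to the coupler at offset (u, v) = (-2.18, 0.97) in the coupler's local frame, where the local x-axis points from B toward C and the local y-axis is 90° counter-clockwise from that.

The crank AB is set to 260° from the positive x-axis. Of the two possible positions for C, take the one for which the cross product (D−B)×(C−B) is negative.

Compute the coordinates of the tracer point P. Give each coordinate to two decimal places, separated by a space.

A=(0,0), D=(10.00,0)
B = A + 2.00·(cos260°, sin260°) = (-0.3473, -1.9696)
|BD| = 10.5331
circle(B,7.00) ∩ circle(D,10.00): a=2.8456, h=6.3955
  candidates: C₊=(1.2522,4.8452) cross=67.364; C₋=(3.6440,-7.7202) cross=-67.364
  mode - wants cross < 0 → take C=(3.6440,-7.7202) (cross=-67.364)
ex = (C−B)/|BC| = (0.5702,-0.8215); ey = (0.8215,0.5702)
P = B + -2.18·ex + 0.97·ey = (-0.7934,0.3744)

-0.79 0.37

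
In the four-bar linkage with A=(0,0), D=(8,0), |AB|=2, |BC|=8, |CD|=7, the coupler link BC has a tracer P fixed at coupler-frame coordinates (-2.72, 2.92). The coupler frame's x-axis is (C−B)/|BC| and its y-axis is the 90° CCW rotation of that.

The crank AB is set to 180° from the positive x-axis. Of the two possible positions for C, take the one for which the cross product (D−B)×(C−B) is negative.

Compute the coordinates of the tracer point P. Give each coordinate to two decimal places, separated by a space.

-1.92 3.99

A=(0,0), D=(8.00,0)
B = A + 2.00·(cos180°, sin180°) = (-2.0000, 0.0000)
|BD| = 10.0000
circle(B,8.00) ∩ circle(D,7.00): a=5.7500, h=5.5621
  candidates: C₊=(3.7500,5.5621) cross=55.621; C₋=(3.7500,-5.5621) cross=-55.621
  mode - wants cross < 0 → take C=(3.7500,-5.5621) (cross=-55.621)
ex = (C−B)/|BC| = (0.7188,-0.6953); ey = (0.6953,0.7188)
P = B + -2.72·ex + 2.92·ey = (-1.9248,3.9899)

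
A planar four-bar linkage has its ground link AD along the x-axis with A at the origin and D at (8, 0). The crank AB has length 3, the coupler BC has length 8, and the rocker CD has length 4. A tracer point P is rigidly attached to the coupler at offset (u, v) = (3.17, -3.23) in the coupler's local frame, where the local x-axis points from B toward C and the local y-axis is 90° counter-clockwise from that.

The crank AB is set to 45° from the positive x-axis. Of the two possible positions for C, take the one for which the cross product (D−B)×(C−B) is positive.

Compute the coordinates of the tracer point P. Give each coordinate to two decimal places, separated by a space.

A=(0,0), D=(8.00,0)
B = A + 3.00·(cos45°, sin45°) = (2.1213, 2.1213)
|BD| = 6.2497
circle(B,8.00) ∩ circle(D,4.00): a=6.9650, h=3.9355
  candidates: C₊=(10.0087,3.4591) cross=24.596; C₋=(7.3370,-3.9447) cross=-24.596
  mode + wants cross > 0 → take C=(10.0087,3.4591) (cross=24.596)
ex = (C−B)/|BC| = (0.9859,0.1672); ey = (-0.1672,0.9859)
P = B + 3.17·ex + -3.23·ey = (5.7868,-0.5331)

5.79 -0.53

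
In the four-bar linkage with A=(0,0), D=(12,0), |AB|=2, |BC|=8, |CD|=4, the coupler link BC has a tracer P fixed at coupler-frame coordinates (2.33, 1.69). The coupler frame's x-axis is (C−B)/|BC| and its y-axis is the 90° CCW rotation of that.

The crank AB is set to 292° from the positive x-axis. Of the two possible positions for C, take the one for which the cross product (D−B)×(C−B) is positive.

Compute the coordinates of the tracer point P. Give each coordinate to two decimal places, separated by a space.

2.28 0.59

A=(0,0), D=(12.00,0)
B = A + 2.00·(cos292°, sin292°) = (0.7492, -1.8544)
|BD| = 11.4026
circle(B,8.00) ∩ circle(D,4.00): a=7.8061, h=1.7508
  candidates: C₊=(8.1667,1.1426) cross=19.963; C₋=(8.7361,-2.3123) cross=-19.963
  mode + wants cross > 0 → take C=(8.1667,1.1426) (cross=19.963)
ex = (C−B)/|BC| = (0.9272,0.3746); ey = (-0.3746,0.9272)
P = B + 2.33·ex + 1.69·ey = (2.2764,0.5854)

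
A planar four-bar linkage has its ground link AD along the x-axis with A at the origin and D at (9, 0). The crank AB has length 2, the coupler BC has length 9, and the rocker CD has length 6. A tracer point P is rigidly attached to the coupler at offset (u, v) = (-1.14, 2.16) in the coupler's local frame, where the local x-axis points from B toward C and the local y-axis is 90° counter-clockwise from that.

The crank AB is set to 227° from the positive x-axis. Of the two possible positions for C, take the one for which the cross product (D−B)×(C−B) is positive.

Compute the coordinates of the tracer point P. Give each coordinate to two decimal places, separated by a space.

-3.67 -0.66

A=(0,0), D=(9.00,0)
B = A + 2.00·(cos227°, sin227°) = (-1.3640, -1.4627)
|BD| = 10.4667
circle(B,9.00) ∩ circle(D,6.00): a=7.3830, h=5.1469
  candidates: C₊=(5.2273,4.6655) cross=53.871; C₋=(6.6659,-5.5274) cross=-53.871
  mode + wants cross > 0 → take C=(5.2273,4.6655) (cross=53.871)
ex = (C−B)/|BC| = (0.7324,0.6809); ey = (-0.6809,0.7324)
P = B + -1.14·ex + 2.16·ey = (-3.6697,-0.6570)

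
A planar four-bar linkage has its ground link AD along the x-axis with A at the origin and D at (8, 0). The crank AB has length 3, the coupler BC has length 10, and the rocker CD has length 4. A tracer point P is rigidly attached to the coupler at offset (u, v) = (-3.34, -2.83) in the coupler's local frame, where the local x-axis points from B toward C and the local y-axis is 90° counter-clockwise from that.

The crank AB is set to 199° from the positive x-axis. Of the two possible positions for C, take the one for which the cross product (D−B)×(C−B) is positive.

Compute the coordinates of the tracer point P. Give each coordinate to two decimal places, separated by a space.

A=(0,0), D=(8.00,0)
B = A + 3.00·(cos199°, sin199°) = (-2.8366, -0.9767)
|BD| = 10.8805
circle(B,10.00) ∩ circle(D,4.00): a=9.3004, h=3.6747
  candidates: C₊=(6.0964,3.5180) cross=39.982; C₋=(6.7561,-3.8017) cross=-39.982
  mode + wants cross > 0 → take C=(6.0964,3.5180) (cross=39.982)
ex = (C−B)/|BC| = (0.8933,0.4495); ey = (-0.4495,0.8933)
P = B + -3.34·ex + -2.83·ey = (-4.5482,-5.0060)

-4.55 -5.01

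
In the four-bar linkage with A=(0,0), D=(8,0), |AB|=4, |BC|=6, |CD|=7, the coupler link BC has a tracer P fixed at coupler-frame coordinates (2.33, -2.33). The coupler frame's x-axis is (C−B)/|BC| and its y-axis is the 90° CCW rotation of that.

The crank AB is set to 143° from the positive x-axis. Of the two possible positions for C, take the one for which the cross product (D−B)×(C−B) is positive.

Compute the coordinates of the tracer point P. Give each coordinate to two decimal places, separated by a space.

-0.24 0.94

A=(0,0), D=(8.00,0)
B = A + 4.00·(cos143°, sin143°) = (-3.1945, 2.4073)
|BD| = 11.4504
circle(B,6.00) ∩ circle(D,7.00): a=5.1576, h=3.0659
  candidates: C₊=(2.4923,4.3203) cross=35.106; C₋=(1.2032,-1.6744) cross=-35.106
  mode + wants cross > 0 → take C=(2.4923,4.3203) (cross=35.106)
ex = (C−B)/|BC| = (0.9478,0.3188); ey = (-0.3188,0.9478)
P = B + 2.33·ex + -2.33·ey = (-0.2432,0.9418)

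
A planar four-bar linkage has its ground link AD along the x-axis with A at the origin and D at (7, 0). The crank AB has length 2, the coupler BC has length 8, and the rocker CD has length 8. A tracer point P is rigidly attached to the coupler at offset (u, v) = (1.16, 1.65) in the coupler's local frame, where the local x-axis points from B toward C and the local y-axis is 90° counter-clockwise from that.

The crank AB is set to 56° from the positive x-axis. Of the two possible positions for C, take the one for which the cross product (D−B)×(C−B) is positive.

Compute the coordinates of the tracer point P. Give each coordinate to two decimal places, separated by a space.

0.54 3.59

A=(0,0), D=(7.00,0)
B = A + 2.00·(cos56°, sin56°) = (1.1184, 1.6581)
|BD| = 6.1109
circle(B,8.00) ∩ circle(D,8.00): a=3.0554, h=7.3935
  candidates: C₊=(6.0653,7.9452) cross=45.181; C₋=(2.0531,-6.2871) cross=-45.181
  mode + wants cross > 0 → take C=(6.0653,7.9452) (cross=45.181)
ex = (C−B)/|BC| = (0.6184,0.7859); ey = (-0.7859,0.6184)
P = B + 1.16·ex + 1.65·ey = (0.5390,3.5900)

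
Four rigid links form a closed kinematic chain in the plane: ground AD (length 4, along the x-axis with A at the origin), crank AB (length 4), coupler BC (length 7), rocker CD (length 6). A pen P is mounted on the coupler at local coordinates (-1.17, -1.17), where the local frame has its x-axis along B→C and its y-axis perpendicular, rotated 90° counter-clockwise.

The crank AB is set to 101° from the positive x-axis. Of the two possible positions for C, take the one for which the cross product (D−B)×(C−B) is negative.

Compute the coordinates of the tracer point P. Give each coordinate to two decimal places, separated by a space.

-1.87 5.16

A=(0,0), D=(4.00,0)
B = A + 4.00·(cos101°, sin101°) = (-0.7632, 3.9265)
|BD| = 6.1730
circle(B,7.00) ∩ circle(D,6.00): a=4.1395, h=5.6449
  candidates: C₊=(6.0215,5.6492) cross=34.846; C₋=(-1.1597,-3.0623) cross=-34.846
  mode - wants cross < 0 → take C=(-1.1597,-3.0623) (cross=-34.846)
ex = (C−B)/|BC| = (-0.0566,-0.9984); ey = (0.9984,-0.0566)
P = B + -1.17·ex + -1.17·ey = (-1.8651,5.1609)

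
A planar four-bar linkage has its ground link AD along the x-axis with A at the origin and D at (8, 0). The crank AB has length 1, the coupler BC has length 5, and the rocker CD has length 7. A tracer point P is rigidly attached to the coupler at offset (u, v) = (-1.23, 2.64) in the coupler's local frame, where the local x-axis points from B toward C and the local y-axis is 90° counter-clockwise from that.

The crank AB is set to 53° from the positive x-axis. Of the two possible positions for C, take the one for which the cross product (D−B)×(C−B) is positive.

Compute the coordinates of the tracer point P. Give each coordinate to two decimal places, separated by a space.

-2.29 1.11

A=(0,0), D=(8.00,0)
B = A + 1.00·(cos53°, sin53°) = (0.6018, 0.7986)
|BD| = 7.4412
circle(B,5.00) ∩ circle(D,7.00): a=2.1079, h=4.5339
  candidates: C₊=(3.1842,5.0801) cross=33.738; C₋=(2.2110,-3.9354) cross=-33.738
  mode + wants cross > 0 → take C=(3.1842,5.0801) (cross=33.738)
ex = (C−B)/|BC| = (0.5165,0.8563); ey = (-0.8563,0.5165)
P = B + -1.23·ex + 2.64·ey = (-2.2941,1.1089)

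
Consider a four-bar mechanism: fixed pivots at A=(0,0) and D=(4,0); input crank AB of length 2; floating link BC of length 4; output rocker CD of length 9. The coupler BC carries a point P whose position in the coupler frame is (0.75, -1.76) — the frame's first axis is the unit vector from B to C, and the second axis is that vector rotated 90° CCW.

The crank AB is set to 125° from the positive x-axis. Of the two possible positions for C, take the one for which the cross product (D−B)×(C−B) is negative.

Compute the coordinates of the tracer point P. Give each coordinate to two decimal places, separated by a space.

A=(0,0), D=(4.00,0)
B = A + 2.00·(cos125°, sin125°) = (-1.1472, 1.6383)
|BD| = 5.4016
circle(B,4.00) ∩ circle(D,9.00): a=-3.3159, h=2.2371
  candidates: C₊=(-3.6284,4.7757) cross=12.084; C₋=(-4.9854,0.5123) cross=-12.084
  mode - wants cross < 0 → take C=(-4.9854,0.5123) (cross=-12.084)
ex = (C−B)/|BC| = (-0.9596,-0.2815); ey = (0.2815,-0.9596)
P = B + 0.75·ex + -1.76·ey = (-2.3623,3.1160)

-2.36 3.12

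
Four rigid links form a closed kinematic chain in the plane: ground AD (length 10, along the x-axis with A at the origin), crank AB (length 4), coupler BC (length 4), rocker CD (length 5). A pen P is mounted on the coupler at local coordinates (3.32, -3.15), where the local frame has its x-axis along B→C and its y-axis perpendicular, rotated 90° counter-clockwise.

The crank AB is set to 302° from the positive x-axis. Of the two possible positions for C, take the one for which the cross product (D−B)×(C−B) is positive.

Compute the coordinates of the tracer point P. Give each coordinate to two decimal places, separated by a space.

A=(0,0), D=(10.00,0)
B = A + 4.00·(cos302°, sin302°) = (2.1197, -3.3922)
|BD| = 8.5794
circle(B,4.00) ∩ circle(D,5.00): a=3.7652, h=1.3503
  candidates: C₊=(5.0442,-0.6632) cross=11.585; C₋=(6.1120,-3.1437) cross=-11.585
  mode + wants cross > 0 → take C=(5.0442,-0.6632) (cross=11.585)
ex = (C−B)/|BC| = (0.7311,0.6822); ey = (-0.6822,0.7311)
P = B + 3.32·ex + -3.15·ey = (6.6961,-3.4302)

6.70 -3.43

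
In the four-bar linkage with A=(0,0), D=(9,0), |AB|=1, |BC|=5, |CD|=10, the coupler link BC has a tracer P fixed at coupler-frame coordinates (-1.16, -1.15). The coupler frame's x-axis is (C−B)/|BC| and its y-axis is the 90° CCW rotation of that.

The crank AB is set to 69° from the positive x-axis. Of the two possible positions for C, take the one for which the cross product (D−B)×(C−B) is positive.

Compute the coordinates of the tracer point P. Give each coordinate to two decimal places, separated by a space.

1.37 -0.35

A=(0,0), D=(9.00,0)
B = A + 1.00·(cos69°, sin69°) = (0.3584, 0.9336)
|BD| = 8.6919
circle(B,5.00) ∩ circle(D,10.00): a=0.0316, h=4.9999
  candidates: C₊=(0.9268,5.9012) cross=43.459; C₋=(-0.1472,-4.0408) cross=-43.459
  mode + wants cross > 0 → take C=(0.9268,5.9012) (cross=43.459)
ex = (C−B)/|BC| = (0.1137,0.9935); ey = (-0.9935,0.1137)
P = B + -1.16·ex + -1.15·ey = (1.3690,-0.3496)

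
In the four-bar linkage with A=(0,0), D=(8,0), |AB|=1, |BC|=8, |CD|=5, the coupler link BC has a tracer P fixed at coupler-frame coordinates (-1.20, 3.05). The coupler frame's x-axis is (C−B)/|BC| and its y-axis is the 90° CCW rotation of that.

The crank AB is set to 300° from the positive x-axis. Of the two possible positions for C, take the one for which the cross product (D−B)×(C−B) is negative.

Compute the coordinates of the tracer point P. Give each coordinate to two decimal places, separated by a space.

A=(0,0), D=(8.00,0)
B = A + 1.00·(cos300°, sin300°) = (0.5000, -0.8660)
|BD| = 7.5498
circle(B,8.00) ∩ circle(D,5.00): a=6.3578, h=4.8558
  candidates: C₊=(6.2588,4.6870) cross=36.661; C₋=(7.3728,-4.9605) cross=-36.661
  mode - wants cross < 0 → take C=(7.3728,-4.9605) (cross=-36.661)
ex = (C−B)/|BC| = (0.8591,-0.5118); ey = (0.5118,0.8591)
P = B + -1.20·ex + 3.05·ey = (1.0301,2.3684)

1.03 2.37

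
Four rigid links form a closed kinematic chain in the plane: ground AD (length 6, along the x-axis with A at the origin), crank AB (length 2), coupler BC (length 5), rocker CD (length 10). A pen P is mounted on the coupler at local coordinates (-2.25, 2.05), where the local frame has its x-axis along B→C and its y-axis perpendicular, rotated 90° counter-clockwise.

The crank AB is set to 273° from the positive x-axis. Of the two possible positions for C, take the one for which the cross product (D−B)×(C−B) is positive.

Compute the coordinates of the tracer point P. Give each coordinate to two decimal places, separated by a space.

A=(0,0), D=(6.00,0)
B = A + 2.00·(cos273°, sin273°) = (0.1047, -1.9973)
|BD| = 6.2245
circle(B,5.00) ∩ circle(D,10.00): a=-2.9124, h=4.0642
  candidates: C₊=(-3.9578,0.9176) cross=25.298; C₋=(-1.3496,-6.7811) cross=-25.298
  mode + wants cross > 0 → take C=(-3.9578,0.9176) (cross=25.298)
ex = (C−B)/|BC| = (-0.8125,0.5830); ey = (-0.5830,-0.8125)
P = B + -2.25·ex + 2.05·ey = (0.7377,-4.9745)

0.74 -4.97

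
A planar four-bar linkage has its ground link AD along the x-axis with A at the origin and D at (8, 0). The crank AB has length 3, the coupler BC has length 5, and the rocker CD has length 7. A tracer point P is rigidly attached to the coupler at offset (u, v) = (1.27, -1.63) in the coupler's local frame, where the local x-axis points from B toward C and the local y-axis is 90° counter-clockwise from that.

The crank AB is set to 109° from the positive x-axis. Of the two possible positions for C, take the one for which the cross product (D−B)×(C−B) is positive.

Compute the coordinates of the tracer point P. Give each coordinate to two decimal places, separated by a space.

0.93 2.03

A=(0,0), D=(8.00,0)
B = A + 3.00·(cos109°, sin109°) = (-0.9767, 2.8366)
|BD| = 9.4142
circle(B,5.00) ∩ circle(D,7.00): a=3.4324, h=3.6357
  candidates: C₊=(3.3917,5.2691) cross=34.227; C₋=(1.2008,-1.6644) cross=-34.227
  mode + wants cross > 0 → take C=(3.3917,5.2691) (cross=34.227)
ex = (C−B)/|BC| = (0.8737,0.4865); ey = (-0.4865,0.8737)
P = B + 1.27·ex + -1.63·ey = (0.9259,2.0303)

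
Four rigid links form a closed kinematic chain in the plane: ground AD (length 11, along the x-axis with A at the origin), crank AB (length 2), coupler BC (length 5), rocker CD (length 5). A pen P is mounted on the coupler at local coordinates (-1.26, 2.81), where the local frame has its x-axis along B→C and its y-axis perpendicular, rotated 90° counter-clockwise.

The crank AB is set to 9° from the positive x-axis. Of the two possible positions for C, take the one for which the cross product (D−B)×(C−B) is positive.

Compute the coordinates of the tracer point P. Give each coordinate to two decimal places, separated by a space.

-0.30 2.39

A=(0,0), D=(11.00,0)
B = A + 2.00·(cos9°, sin9°) = (1.9754, 0.3129)
|BD| = 9.0300
circle(B,5.00) ∩ circle(D,5.00): a=4.5150, h=2.1482
  candidates: C₊=(6.5621,2.3033) cross=19.398; C₋=(6.4133,-1.9904) cross=-19.398
  mode + wants cross > 0 → take C=(6.5621,2.3033) (cross=19.398)
ex = (C−B)/|BC| = (0.9173,0.3981); ey = (-0.3981,0.9173)
P = B + -1.26·ex + 2.81·ey = (-0.2991,2.3890)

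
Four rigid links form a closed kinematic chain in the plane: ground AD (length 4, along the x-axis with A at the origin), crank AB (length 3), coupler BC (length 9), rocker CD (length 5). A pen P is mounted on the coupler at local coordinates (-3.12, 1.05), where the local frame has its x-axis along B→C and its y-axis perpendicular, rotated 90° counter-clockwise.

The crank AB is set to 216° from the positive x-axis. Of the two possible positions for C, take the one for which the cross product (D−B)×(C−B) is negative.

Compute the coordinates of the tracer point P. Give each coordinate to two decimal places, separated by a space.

A=(0,0), D=(4.00,0)
B = A + 3.00·(cos216°, sin216°) = (-2.4271, -1.7634)
|BD| = 6.6646
circle(B,9.00) ∩ circle(D,5.00): a=7.5336, h=4.9239
  candidates: C₊=(3.5353,4.9784) cross=32.816; C₋=(6.1409,-4.5185) cross=-32.816
  mode - wants cross < 0 → take C=(6.1409,-4.5185) (cross=-32.816)
ex = (C−B)/|BC| = (0.9520,-0.3061); ey = (0.3061,0.9520)
P = B + -3.12·ex + 1.05·ey = (-5.0758,0.1913)

-5.08 0.19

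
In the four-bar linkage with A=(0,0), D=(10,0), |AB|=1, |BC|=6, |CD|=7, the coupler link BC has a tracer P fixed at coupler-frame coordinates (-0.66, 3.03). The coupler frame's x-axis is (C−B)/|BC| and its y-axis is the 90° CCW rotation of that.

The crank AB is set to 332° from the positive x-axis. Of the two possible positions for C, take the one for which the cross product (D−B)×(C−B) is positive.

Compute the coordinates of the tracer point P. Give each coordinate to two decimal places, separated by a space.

A=(0,0), D=(10.00,0)
B = A + 1.00·(cos332°, sin332°) = (0.8829, -0.4695)
|BD| = 9.1291
circle(B,6.00) ∩ circle(D,7.00): a=3.8526, h=4.5998
  candidates: C₊=(4.4939,4.3223) cross=41.992; C₋=(4.9670,-4.8650) cross=-41.992
  mode + wants cross > 0 → take C=(4.4939,4.3223) (cross=41.992)
ex = (C−B)/|BC| = (0.6018,0.7986); ey = (-0.7986,0.6018)
P = B + -0.66·ex + 3.03·ey = (-1.9341,0.8269)

-1.93 0.83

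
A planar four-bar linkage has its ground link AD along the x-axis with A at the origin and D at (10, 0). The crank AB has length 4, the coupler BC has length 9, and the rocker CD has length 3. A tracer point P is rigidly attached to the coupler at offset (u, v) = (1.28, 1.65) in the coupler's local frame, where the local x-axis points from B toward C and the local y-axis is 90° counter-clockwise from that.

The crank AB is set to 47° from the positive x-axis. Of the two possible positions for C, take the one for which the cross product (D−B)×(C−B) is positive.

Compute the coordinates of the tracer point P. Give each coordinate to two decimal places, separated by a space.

4.09 4.51

A=(0,0), D=(10.00,0)
B = A + 4.00·(cos47°, sin47°) = (2.7280, 2.9254)
|BD| = 7.8384
circle(B,9.00) ∩ circle(D,3.00): a=8.5120, h=2.9234
  candidates: C₊=(11.7160,2.4608) cross=22.915; C₋=(9.5339,-2.9636) cross=-22.915
  mode + wants cross > 0 → take C=(11.7160,2.4608) (cross=22.915)
ex = (C−B)/|BC| = (0.9987,-0.0516); ey = (0.0516,0.9987)
P = B + 1.28·ex + 1.65·ey = (4.0915,4.5071)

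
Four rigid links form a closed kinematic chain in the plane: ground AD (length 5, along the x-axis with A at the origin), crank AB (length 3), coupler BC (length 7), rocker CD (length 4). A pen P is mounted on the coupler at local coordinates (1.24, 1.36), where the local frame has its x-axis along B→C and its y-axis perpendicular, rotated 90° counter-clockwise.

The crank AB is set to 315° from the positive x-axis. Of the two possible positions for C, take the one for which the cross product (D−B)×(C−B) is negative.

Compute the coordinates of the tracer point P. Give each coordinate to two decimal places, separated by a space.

3.04 -0.52

A=(0,0), D=(5.00,0)
B = A + 3.00·(cos315°, sin315°) = (2.1213, -2.1213)
|BD| = 3.5759
circle(B,7.00) ∩ circle(D,4.00): a=6.4022, h=2.8305
  candidates: C₊=(5.5961,3.9553) cross=10.122; C₋=(8.9544,-0.6020) cross=-10.122
  mode - wants cross < 0 → take C=(8.9544,-0.6020) (cross=-10.122)
ex = (C−B)/|BC| = (0.9762,0.2170); ey = (-0.2170,0.9762)
P = B + 1.24·ex + 1.36·ey = (3.0366,-0.5246)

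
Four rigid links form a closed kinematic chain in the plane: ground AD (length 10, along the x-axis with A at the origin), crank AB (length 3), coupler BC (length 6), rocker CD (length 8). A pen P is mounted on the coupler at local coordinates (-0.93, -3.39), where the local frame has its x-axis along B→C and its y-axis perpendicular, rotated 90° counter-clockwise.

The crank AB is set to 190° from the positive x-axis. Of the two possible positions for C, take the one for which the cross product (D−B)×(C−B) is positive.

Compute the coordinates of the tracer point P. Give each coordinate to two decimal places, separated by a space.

-2.18 -3.95

A=(0,0), D=(10.00,0)
B = A + 3.00·(cos190°, sin190°) = (-2.9544, -0.5209)
|BD| = 12.9649
circle(B,6.00) ∩ circle(D,8.00): a=5.4026, h=2.6099
  candidates: C₊=(2.3390,2.3040) cross=33.838; C₋=(2.5487,-2.9117) cross=-33.838
  mode + wants cross > 0 → take C=(2.3390,2.3040) (cross=33.838)
ex = (C−B)/|BC| = (0.8822,0.4708); ey = (-0.4708,0.8822)
P = B + -0.93·ex + -3.39·ey = (-2.1788,-3.9496)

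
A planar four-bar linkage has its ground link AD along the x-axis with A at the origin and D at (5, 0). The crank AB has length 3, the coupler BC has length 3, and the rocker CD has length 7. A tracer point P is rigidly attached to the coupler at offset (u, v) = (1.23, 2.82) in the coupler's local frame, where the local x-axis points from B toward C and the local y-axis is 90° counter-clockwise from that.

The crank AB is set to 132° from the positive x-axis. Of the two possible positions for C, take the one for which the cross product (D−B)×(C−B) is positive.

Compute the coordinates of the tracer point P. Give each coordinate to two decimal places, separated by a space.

-3.55 4.89

A=(0,0), D=(5.00,0)
B = A + 3.00·(cos132°, sin132°) = (-2.0074, 2.2294)
|BD| = 7.3535
circle(B,3.00) ∩ circle(D,7.00): a=0.9570, h=2.8433
  candidates: C₊=(-0.2335,4.6488) cross=20.908; C₋=(-1.9575,-0.7702) cross=-20.908
  mode + wants cross > 0 → take C=(-0.2335,4.6488) (cross=20.908)
ex = (C−B)/|BC| = (0.5913,0.8064); ey = (-0.8064,0.5913)
P = B + 1.23·ex + 2.82·ey = (-3.5542,4.8889)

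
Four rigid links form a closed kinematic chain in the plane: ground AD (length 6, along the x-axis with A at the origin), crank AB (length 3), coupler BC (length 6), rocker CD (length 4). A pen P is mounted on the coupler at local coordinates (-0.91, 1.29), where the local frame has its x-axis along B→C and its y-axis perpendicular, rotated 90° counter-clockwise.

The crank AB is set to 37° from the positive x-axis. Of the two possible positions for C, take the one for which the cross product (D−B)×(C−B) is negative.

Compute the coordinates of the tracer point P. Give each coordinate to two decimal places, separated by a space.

A=(0,0), D=(6.00,0)
B = A + 3.00·(cos37°, sin37°) = (2.3959, 1.8054)
|BD| = 4.0310
circle(B,6.00) ∩ circle(D,4.00): a=4.4963, h=3.9729
  candidates: C₊=(8.1954,3.3437) cross=16.015; C₋=(4.6366,-3.7605) cross=-16.015
  mode - wants cross < 0 → take C=(4.6366,-3.7605) (cross=-16.015)
ex = (C−B)/|BC| = (0.3734,-0.9277); ey = (0.9277,0.3734)
P = B + -0.91·ex + 1.29·ey = (3.2527,3.1314)

3.25 3.13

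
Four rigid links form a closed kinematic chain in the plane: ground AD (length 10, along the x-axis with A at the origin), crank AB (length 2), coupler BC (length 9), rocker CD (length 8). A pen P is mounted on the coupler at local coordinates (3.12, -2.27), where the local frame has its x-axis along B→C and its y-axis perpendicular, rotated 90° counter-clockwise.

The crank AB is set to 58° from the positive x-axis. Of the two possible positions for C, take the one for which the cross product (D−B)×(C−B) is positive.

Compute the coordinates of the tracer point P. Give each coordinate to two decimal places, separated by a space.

A=(0,0), D=(10.00,0)
B = A + 2.00·(cos58°, sin58°) = (1.0598, 1.6961)
|BD| = 9.0996
circle(B,9.00) ∩ circle(D,8.00): a=5.4839, h=7.1363
  candidates: C₊=(7.7778,7.6852) cross=64.938; C₋=(5.1175,-6.3373) cross=-64.938
  mode + wants cross > 0 → take C=(7.7778,7.6852) (cross=64.938)
ex = (C−B)/|BC| = (0.7464,0.6655); ey = (-0.6655,0.7464)
P = B + 3.12·ex + -2.27·ey = (4.8993,2.0779)

4.90 2.08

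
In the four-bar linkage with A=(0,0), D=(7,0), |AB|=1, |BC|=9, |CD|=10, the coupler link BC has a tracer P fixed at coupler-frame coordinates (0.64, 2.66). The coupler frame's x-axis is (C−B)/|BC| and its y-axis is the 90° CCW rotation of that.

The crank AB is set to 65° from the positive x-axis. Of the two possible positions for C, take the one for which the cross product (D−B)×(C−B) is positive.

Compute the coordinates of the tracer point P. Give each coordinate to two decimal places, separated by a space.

-1.86 2.42

A=(0,0), D=(7.00,0)
B = A + 1.00·(cos65°, sin65°) = (0.4226, 0.9063)
|BD| = 6.6395
circle(B,9.00) ∩ circle(D,10.00): a=1.8889, h=8.7995
  candidates: C₊=(3.4950,9.3656) cross=58.425; C₋=(1.0927,-8.0687) cross=-58.425
  mode + wants cross > 0 → take C=(3.4950,9.3656) (cross=58.425)
ex = (C−B)/|BC| = (0.3414,0.9399); ey = (-0.9399,0.3414)
P = B + 0.64·ex + 2.66·ey = (-1.8591,2.4159)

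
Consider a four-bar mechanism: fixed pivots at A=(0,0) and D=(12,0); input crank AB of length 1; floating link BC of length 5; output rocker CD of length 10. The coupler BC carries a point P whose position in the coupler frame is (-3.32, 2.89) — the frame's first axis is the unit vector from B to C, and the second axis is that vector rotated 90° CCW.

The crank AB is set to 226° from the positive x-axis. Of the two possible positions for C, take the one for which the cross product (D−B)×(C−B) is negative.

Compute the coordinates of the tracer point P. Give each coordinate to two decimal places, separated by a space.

-1.09 3.66

A=(0,0), D=(12.00,0)
B = A + 1.00·(cos226°, sin226°) = (-0.6947, -0.7193)
|BD| = 12.7150
circle(B,5.00) ∩ circle(D,10.00): a=3.4082, h=3.6584
  candidates: C₊=(2.5012,3.1260) cross=46.517; C₋=(2.9151,-4.1791) cross=-46.517
  mode - wants cross < 0 → take C=(2.9151,-4.1791) (cross=-46.517)
ex = (C−B)/|BC| = (0.7220,-0.6919); ey = (0.6919,0.7220)
P = B + -3.32·ex + 2.89·ey = (-1.0918,3.6644)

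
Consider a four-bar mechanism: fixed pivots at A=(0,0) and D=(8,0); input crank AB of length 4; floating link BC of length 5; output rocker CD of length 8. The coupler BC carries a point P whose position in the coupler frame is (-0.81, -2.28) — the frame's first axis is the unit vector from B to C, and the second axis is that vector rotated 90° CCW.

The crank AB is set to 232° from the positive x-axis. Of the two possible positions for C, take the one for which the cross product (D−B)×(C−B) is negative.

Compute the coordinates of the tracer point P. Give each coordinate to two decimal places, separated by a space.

-4.19 -4.85

A=(0,0), D=(8.00,0)
B = A + 4.00·(cos232°, sin232°) = (-2.4626, -3.1520)
|BD| = 10.9271
circle(B,5.00) ∩ circle(D,8.00): a=3.6790, h=3.3860
  candidates: C₊=(0.0833,1.1512) cross=36.999; C₋=(2.0367,-5.3328) cross=-36.999
  mode - wants cross < 0 → take C=(2.0367,-5.3328) (cross=-36.999)
ex = (C−B)/|BC| = (0.8999,-0.4362); ey = (0.4362,0.8999)
P = B + -0.81·ex + -2.28·ey = (-4.1860,-4.8505)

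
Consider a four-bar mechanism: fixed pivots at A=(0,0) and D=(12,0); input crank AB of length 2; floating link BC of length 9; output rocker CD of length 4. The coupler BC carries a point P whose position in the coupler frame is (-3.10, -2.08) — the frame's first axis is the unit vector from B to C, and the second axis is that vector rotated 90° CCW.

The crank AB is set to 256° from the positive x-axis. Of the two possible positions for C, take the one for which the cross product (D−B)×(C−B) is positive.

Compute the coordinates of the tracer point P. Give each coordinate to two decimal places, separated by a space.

-2.80 -4.87

A=(0,0), D=(12.00,0)
B = A + 2.00·(cos256°, sin256°) = (-0.4838, -1.9406)
|BD| = 12.6338
circle(B,9.00) ∩ circle(D,4.00): a=8.8894, h=1.4069
  candidates: C₊=(8.0839,0.8150) cross=17.774; C₋=(8.5161,-1.9653) cross=-17.774
  mode + wants cross > 0 → take C=(8.0839,0.8150) (cross=17.774)
ex = (C−B)/|BC| = (0.9520,0.3062); ey = (-0.3062,0.9520)
P = B + -3.10·ex + -2.08·ey = (-2.7981,-4.8699)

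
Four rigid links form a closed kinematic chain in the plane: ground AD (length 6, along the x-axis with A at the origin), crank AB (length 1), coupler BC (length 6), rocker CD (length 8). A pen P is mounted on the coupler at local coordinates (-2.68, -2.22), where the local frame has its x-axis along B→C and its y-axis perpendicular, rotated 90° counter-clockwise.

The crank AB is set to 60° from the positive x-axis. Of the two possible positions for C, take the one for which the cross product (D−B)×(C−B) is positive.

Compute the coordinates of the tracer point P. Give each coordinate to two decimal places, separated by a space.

A=(0,0), D=(6.00,0)
B = A + 1.00·(cos60°, sin60°) = (0.5000, 0.8660)
|BD| = 5.5678
circle(B,6.00) ∩ circle(D,8.00): a=0.2694, h=5.9939
  candidates: C₊=(1.6984,6.7451) cross=33.373; C₋=(-0.1662,-5.0969) cross=-33.373
  mode + wants cross > 0 → take C=(1.6984,6.7451) (cross=33.373)
ex = (C−B)/|BC| = (0.1997,0.9798); ey = (-0.9798,0.1997)
P = B + -2.68·ex + -2.22·ey = (2.1400,-2.2034)

2.14 -2.20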